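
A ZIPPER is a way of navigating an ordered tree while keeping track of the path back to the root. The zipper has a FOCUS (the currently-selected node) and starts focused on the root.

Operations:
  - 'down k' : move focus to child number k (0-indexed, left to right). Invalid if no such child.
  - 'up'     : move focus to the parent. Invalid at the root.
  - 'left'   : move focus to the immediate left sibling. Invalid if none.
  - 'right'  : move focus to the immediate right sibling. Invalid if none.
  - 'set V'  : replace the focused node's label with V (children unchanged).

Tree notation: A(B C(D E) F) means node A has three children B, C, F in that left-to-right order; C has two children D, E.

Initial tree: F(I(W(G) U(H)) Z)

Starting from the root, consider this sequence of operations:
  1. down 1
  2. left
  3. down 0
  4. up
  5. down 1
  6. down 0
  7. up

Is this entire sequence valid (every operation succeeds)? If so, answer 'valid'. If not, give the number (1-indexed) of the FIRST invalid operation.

Answer: valid

Derivation:
Step 1 (down 1): focus=Z path=1 depth=1 children=[] left=['I'] right=[] parent=F
Step 2 (left): focus=I path=0 depth=1 children=['W', 'U'] left=[] right=['Z'] parent=F
Step 3 (down 0): focus=W path=0/0 depth=2 children=['G'] left=[] right=['U'] parent=I
Step 4 (up): focus=I path=0 depth=1 children=['W', 'U'] left=[] right=['Z'] parent=F
Step 5 (down 1): focus=U path=0/1 depth=2 children=['H'] left=['W'] right=[] parent=I
Step 6 (down 0): focus=H path=0/1/0 depth=3 children=[] left=[] right=[] parent=U
Step 7 (up): focus=U path=0/1 depth=2 children=['H'] left=['W'] right=[] parent=I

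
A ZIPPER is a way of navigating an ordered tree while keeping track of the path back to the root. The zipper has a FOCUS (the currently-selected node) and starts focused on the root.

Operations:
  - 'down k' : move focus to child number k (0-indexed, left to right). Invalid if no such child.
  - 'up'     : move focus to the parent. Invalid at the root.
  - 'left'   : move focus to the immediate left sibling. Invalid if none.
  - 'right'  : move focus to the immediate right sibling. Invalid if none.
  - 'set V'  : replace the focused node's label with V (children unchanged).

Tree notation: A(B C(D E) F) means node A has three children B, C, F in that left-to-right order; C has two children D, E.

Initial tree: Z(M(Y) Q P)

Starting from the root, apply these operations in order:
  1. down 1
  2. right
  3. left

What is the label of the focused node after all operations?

Step 1 (down 1): focus=Q path=1 depth=1 children=[] left=['M'] right=['P'] parent=Z
Step 2 (right): focus=P path=2 depth=1 children=[] left=['M', 'Q'] right=[] parent=Z
Step 3 (left): focus=Q path=1 depth=1 children=[] left=['M'] right=['P'] parent=Z

Answer: Q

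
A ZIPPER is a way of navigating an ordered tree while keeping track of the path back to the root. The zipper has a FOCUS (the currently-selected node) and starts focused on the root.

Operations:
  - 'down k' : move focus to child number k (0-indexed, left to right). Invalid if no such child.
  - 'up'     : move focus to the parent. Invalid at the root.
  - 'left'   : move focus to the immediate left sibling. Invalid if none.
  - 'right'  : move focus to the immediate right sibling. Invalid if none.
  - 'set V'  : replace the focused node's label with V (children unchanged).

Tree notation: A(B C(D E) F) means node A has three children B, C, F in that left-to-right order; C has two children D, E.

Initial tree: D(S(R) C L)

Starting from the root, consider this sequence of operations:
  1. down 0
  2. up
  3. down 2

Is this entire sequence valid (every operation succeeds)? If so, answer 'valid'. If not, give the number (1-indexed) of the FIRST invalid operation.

Step 1 (down 0): focus=S path=0 depth=1 children=['R'] left=[] right=['C', 'L'] parent=D
Step 2 (up): focus=D path=root depth=0 children=['S', 'C', 'L'] (at root)
Step 3 (down 2): focus=L path=2 depth=1 children=[] left=['S', 'C'] right=[] parent=D

Answer: valid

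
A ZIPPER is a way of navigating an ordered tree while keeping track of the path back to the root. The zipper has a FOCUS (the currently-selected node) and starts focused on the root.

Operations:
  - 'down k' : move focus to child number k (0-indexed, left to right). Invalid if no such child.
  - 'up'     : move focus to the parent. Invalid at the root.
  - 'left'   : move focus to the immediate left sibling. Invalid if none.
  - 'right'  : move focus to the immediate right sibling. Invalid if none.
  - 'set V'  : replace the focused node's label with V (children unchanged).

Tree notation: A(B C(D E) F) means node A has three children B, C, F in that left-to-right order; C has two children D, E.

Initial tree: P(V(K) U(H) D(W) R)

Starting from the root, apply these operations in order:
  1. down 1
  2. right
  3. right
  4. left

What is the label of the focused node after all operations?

Step 1 (down 1): focus=U path=1 depth=1 children=['H'] left=['V'] right=['D', 'R'] parent=P
Step 2 (right): focus=D path=2 depth=1 children=['W'] left=['V', 'U'] right=['R'] parent=P
Step 3 (right): focus=R path=3 depth=1 children=[] left=['V', 'U', 'D'] right=[] parent=P
Step 4 (left): focus=D path=2 depth=1 children=['W'] left=['V', 'U'] right=['R'] parent=P

Answer: D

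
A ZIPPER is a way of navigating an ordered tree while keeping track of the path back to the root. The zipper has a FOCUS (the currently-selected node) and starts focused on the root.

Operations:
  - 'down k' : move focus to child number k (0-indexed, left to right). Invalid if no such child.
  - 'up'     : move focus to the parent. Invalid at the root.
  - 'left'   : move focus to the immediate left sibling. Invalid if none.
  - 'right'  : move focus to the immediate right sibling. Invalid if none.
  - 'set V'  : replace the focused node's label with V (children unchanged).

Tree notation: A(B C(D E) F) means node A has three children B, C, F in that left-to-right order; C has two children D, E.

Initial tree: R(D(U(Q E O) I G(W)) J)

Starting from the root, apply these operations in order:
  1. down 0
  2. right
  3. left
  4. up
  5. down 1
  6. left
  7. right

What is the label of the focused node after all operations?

Step 1 (down 0): focus=D path=0 depth=1 children=['U', 'I', 'G'] left=[] right=['J'] parent=R
Step 2 (right): focus=J path=1 depth=1 children=[] left=['D'] right=[] parent=R
Step 3 (left): focus=D path=0 depth=1 children=['U', 'I', 'G'] left=[] right=['J'] parent=R
Step 4 (up): focus=R path=root depth=0 children=['D', 'J'] (at root)
Step 5 (down 1): focus=J path=1 depth=1 children=[] left=['D'] right=[] parent=R
Step 6 (left): focus=D path=0 depth=1 children=['U', 'I', 'G'] left=[] right=['J'] parent=R
Step 7 (right): focus=J path=1 depth=1 children=[] left=['D'] right=[] parent=R

Answer: J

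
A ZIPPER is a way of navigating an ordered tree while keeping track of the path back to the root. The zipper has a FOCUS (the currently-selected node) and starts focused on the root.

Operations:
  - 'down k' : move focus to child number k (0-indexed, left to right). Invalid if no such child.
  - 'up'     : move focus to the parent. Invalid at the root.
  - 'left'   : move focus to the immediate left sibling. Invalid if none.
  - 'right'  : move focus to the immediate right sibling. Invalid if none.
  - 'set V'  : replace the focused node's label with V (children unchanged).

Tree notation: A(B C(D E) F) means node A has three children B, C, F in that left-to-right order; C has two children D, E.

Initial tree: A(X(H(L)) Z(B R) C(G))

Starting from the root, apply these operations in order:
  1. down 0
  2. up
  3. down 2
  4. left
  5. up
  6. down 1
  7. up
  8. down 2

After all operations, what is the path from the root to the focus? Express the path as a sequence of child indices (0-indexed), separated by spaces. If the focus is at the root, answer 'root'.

Answer: 2

Derivation:
Step 1 (down 0): focus=X path=0 depth=1 children=['H'] left=[] right=['Z', 'C'] parent=A
Step 2 (up): focus=A path=root depth=0 children=['X', 'Z', 'C'] (at root)
Step 3 (down 2): focus=C path=2 depth=1 children=['G'] left=['X', 'Z'] right=[] parent=A
Step 4 (left): focus=Z path=1 depth=1 children=['B', 'R'] left=['X'] right=['C'] parent=A
Step 5 (up): focus=A path=root depth=0 children=['X', 'Z', 'C'] (at root)
Step 6 (down 1): focus=Z path=1 depth=1 children=['B', 'R'] left=['X'] right=['C'] parent=A
Step 7 (up): focus=A path=root depth=0 children=['X', 'Z', 'C'] (at root)
Step 8 (down 2): focus=C path=2 depth=1 children=['G'] left=['X', 'Z'] right=[] parent=A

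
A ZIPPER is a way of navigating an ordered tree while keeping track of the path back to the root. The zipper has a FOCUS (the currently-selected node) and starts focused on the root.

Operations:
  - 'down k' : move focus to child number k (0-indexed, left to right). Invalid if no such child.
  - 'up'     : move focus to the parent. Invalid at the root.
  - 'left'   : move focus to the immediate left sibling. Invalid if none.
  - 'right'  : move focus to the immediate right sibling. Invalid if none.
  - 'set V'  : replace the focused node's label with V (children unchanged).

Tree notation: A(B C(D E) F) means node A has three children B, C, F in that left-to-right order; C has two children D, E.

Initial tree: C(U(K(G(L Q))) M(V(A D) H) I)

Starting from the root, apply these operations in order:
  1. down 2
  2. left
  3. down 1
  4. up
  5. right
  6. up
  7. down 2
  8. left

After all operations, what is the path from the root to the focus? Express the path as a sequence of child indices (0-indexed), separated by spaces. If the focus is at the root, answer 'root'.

Answer: 1

Derivation:
Step 1 (down 2): focus=I path=2 depth=1 children=[] left=['U', 'M'] right=[] parent=C
Step 2 (left): focus=M path=1 depth=1 children=['V', 'H'] left=['U'] right=['I'] parent=C
Step 3 (down 1): focus=H path=1/1 depth=2 children=[] left=['V'] right=[] parent=M
Step 4 (up): focus=M path=1 depth=1 children=['V', 'H'] left=['U'] right=['I'] parent=C
Step 5 (right): focus=I path=2 depth=1 children=[] left=['U', 'M'] right=[] parent=C
Step 6 (up): focus=C path=root depth=0 children=['U', 'M', 'I'] (at root)
Step 7 (down 2): focus=I path=2 depth=1 children=[] left=['U', 'M'] right=[] parent=C
Step 8 (left): focus=M path=1 depth=1 children=['V', 'H'] left=['U'] right=['I'] parent=C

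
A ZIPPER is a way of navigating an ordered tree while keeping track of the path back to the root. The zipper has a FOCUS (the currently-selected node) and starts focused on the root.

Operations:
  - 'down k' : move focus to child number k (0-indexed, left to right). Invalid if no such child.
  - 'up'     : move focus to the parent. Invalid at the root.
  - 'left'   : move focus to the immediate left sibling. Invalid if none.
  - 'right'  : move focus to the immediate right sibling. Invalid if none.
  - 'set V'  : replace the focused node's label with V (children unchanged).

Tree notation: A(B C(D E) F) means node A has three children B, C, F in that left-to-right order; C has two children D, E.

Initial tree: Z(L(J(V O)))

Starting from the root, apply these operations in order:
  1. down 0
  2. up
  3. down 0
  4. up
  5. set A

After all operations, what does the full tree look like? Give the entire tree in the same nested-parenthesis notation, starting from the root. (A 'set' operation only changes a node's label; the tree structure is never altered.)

Step 1 (down 0): focus=L path=0 depth=1 children=['J'] left=[] right=[] parent=Z
Step 2 (up): focus=Z path=root depth=0 children=['L'] (at root)
Step 3 (down 0): focus=L path=0 depth=1 children=['J'] left=[] right=[] parent=Z
Step 4 (up): focus=Z path=root depth=0 children=['L'] (at root)
Step 5 (set A): focus=A path=root depth=0 children=['L'] (at root)

Answer: A(L(J(V O)))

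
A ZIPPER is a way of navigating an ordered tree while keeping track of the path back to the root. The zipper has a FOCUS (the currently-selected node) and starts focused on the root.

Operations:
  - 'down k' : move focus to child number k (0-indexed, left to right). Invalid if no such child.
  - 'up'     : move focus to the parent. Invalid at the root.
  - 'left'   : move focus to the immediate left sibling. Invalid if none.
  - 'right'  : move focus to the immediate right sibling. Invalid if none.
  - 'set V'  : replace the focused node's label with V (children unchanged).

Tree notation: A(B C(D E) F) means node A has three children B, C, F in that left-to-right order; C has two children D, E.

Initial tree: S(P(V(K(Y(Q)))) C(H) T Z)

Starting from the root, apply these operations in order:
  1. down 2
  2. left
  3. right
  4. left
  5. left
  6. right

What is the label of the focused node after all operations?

Step 1 (down 2): focus=T path=2 depth=1 children=[] left=['P', 'C'] right=['Z'] parent=S
Step 2 (left): focus=C path=1 depth=1 children=['H'] left=['P'] right=['T', 'Z'] parent=S
Step 3 (right): focus=T path=2 depth=1 children=[] left=['P', 'C'] right=['Z'] parent=S
Step 4 (left): focus=C path=1 depth=1 children=['H'] left=['P'] right=['T', 'Z'] parent=S
Step 5 (left): focus=P path=0 depth=1 children=['V'] left=[] right=['C', 'T', 'Z'] parent=S
Step 6 (right): focus=C path=1 depth=1 children=['H'] left=['P'] right=['T', 'Z'] parent=S

Answer: C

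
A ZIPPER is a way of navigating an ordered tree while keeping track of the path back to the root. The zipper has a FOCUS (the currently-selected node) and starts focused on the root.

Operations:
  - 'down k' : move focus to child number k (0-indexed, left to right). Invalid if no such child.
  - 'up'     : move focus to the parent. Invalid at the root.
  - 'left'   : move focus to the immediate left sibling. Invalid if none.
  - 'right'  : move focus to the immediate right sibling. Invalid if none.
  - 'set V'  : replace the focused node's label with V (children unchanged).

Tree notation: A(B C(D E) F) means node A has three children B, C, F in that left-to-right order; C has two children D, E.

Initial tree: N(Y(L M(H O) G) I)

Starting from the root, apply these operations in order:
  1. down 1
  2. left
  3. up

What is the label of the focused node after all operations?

Answer: N

Derivation:
Step 1 (down 1): focus=I path=1 depth=1 children=[] left=['Y'] right=[] parent=N
Step 2 (left): focus=Y path=0 depth=1 children=['L', 'M', 'G'] left=[] right=['I'] parent=N
Step 3 (up): focus=N path=root depth=0 children=['Y', 'I'] (at root)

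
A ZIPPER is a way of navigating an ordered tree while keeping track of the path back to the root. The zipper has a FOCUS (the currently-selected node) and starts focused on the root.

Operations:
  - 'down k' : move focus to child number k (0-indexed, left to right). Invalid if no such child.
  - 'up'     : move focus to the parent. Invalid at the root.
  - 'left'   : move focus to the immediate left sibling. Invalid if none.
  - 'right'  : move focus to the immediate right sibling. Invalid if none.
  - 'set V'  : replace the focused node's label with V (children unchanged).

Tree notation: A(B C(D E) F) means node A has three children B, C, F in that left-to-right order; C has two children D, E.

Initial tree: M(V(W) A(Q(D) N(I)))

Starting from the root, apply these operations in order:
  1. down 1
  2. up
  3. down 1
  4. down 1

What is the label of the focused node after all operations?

Step 1 (down 1): focus=A path=1 depth=1 children=['Q', 'N'] left=['V'] right=[] parent=M
Step 2 (up): focus=M path=root depth=0 children=['V', 'A'] (at root)
Step 3 (down 1): focus=A path=1 depth=1 children=['Q', 'N'] left=['V'] right=[] parent=M
Step 4 (down 1): focus=N path=1/1 depth=2 children=['I'] left=['Q'] right=[] parent=A

Answer: N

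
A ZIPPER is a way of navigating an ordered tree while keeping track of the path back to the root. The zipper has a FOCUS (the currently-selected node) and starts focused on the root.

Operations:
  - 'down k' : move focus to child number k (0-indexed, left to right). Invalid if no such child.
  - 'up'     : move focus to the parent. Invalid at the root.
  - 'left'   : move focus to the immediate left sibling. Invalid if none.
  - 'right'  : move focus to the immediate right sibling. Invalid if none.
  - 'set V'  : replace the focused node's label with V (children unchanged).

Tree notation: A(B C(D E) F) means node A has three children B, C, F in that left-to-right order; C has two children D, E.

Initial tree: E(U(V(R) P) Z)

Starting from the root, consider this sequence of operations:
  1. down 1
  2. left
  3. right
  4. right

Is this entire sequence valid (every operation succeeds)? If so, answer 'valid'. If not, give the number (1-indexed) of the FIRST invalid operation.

Answer: 4

Derivation:
Step 1 (down 1): focus=Z path=1 depth=1 children=[] left=['U'] right=[] parent=E
Step 2 (left): focus=U path=0 depth=1 children=['V', 'P'] left=[] right=['Z'] parent=E
Step 3 (right): focus=Z path=1 depth=1 children=[] left=['U'] right=[] parent=E
Step 4 (right): INVALID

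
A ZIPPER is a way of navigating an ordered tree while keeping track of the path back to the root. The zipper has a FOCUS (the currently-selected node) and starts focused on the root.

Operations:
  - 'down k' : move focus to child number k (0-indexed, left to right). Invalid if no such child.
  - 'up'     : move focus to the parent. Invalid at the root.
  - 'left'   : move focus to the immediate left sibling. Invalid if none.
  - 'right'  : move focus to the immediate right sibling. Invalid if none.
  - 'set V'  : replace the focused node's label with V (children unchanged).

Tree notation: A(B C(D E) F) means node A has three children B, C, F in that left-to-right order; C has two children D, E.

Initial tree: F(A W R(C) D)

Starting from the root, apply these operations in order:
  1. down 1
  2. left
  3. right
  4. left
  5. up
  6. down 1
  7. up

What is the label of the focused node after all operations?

Answer: F

Derivation:
Step 1 (down 1): focus=W path=1 depth=1 children=[] left=['A'] right=['R', 'D'] parent=F
Step 2 (left): focus=A path=0 depth=1 children=[] left=[] right=['W', 'R', 'D'] parent=F
Step 3 (right): focus=W path=1 depth=1 children=[] left=['A'] right=['R', 'D'] parent=F
Step 4 (left): focus=A path=0 depth=1 children=[] left=[] right=['W', 'R', 'D'] parent=F
Step 5 (up): focus=F path=root depth=0 children=['A', 'W', 'R', 'D'] (at root)
Step 6 (down 1): focus=W path=1 depth=1 children=[] left=['A'] right=['R', 'D'] parent=F
Step 7 (up): focus=F path=root depth=0 children=['A', 'W', 'R', 'D'] (at root)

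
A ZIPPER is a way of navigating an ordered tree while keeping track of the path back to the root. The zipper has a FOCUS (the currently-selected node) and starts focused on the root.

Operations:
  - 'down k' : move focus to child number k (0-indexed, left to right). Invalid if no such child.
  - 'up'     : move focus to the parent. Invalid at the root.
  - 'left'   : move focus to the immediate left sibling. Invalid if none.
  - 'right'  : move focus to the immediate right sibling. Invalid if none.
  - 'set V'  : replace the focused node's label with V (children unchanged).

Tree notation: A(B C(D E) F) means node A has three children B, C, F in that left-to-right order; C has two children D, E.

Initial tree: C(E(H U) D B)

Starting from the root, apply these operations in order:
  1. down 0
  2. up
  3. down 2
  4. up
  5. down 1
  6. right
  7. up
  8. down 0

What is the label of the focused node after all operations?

Step 1 (down 0): focus=E path=0 depth=1 children=['H', 'U'] left=[] right=['D', 'B'] parent=C
Step 2 (up): focus=C path=root depth=0 children=['E', 'D', 'B'] (at root)
Step 3 (down 2): focus=B path=2 depth=1 children=[] left=['E', 'D'] right=[] parent=C
Step 4 (up): focus=C path=root depth=0 children=['E', 'D', 'B'] (at root)
Step 5 (down 1): focus=D path=1 depth=1 children=[] left=['E'] right=['B'] parent=C
Step 6 (right): focus=B path=2 depth=1 children=[] left=['E', 'D'] right=[] parent=C
Step 7 (up): focus=C path=root depth=0 children=['E', 'D', 'B'] (at root)
Step 8 (down 0): focus=E path=0 depth=1 children=['H', 'U'] left=[] right=['D', 'B'] parent=C

Answer: E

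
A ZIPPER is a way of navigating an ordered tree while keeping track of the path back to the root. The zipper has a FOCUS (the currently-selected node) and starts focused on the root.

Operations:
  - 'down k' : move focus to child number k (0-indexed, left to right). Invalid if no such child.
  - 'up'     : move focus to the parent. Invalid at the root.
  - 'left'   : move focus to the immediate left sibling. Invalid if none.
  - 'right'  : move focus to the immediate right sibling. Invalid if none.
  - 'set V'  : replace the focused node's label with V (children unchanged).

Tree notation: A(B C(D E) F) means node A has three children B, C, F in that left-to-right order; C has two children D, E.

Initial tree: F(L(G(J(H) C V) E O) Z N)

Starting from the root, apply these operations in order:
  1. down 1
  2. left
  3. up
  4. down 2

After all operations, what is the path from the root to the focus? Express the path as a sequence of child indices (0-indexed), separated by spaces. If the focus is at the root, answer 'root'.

Answer: 2

Derivation:
Step 1 (down 1): focus=Z path=1 depth=1 children=[] left=['L'] right=['N'] parent=F
Step 2 (left): focus=L path=0 depth=1 children=['G', 'E', 'O'] left=[] right=['Z', 'N'] parent=F
Step 3 (up): focus=F path=root depth=0 children=['L', 'Z', 'N'] (at root)
Step 4 (down 2): focus=N path=2 depth=1 children=[] left=['L', 'Z'] right=[] parent=F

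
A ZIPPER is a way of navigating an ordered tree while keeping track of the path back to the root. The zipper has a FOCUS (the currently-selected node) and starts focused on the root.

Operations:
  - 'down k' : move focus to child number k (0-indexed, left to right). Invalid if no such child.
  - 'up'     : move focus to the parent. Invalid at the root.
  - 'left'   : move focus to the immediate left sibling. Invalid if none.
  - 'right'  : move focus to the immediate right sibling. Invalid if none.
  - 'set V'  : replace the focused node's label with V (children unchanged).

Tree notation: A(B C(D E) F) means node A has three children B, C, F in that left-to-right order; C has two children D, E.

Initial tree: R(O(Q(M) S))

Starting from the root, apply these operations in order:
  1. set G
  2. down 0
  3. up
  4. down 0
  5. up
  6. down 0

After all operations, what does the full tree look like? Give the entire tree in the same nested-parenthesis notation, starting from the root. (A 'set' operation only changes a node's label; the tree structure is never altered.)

Answer: G(O(Q(M) S))

Derivation:
Step 1 (set G): focus=G path=root depth=0 children=['O'] (at root)
Step 2 (down 0): focus=O path=0 depth=1 children=['Q', 'S'] left=[] right=[] parent=G
Step 3 (up): focus=G path=root depth=0 children=['O'] (at root)
Step 4 (down 0): focus=O path=0 depth=1 children=['Q', 'S'] left=[] right=[] parent=G
Step 5 (up): focus=G path=root depth=0 children=['O'] (at root)
Step 6 (down 0): focus=O path=0 depth=1 children=['Q', 'S'] left=[] right=[] parent=G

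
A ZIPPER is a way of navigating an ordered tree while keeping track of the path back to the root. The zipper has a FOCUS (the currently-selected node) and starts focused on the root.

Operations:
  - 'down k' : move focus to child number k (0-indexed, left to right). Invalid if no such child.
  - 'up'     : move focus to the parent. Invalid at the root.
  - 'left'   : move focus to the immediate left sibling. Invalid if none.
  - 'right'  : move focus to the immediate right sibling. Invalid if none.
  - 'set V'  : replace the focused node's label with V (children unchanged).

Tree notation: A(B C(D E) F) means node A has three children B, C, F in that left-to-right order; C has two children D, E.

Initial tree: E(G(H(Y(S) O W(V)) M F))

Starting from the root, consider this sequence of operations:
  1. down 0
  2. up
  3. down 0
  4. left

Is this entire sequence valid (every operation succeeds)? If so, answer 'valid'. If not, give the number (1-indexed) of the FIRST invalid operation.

Step 1 (down 0): focus=G path=0 depth=1 children=['H', 'M', 'F'] left=[] right=[] parent=E
Step 2 (up): focus=E path=root depth=0 children=['G'] (at root)
Step 3 (down 0): focus=G path=0 depth=1 children=['H', 'M', 'F'] left=[] right=[] parent=E
Step 4 (left): INVALID

Answer: 4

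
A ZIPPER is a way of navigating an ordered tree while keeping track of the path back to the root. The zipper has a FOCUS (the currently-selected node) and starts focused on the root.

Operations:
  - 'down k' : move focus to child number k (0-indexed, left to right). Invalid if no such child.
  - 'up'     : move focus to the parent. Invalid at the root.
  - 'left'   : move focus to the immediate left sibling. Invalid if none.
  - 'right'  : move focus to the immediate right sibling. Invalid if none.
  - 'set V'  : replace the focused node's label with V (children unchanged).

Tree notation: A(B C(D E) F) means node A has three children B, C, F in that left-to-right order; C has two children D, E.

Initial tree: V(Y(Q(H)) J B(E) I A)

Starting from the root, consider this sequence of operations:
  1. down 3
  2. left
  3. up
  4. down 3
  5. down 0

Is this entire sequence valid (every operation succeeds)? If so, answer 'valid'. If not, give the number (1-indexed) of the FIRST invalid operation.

Answer: 5

Derivation:
Step 1 (down 3): focus=I path=3 depth=1 children=[] left=['Y', 'J', 'B'] right=['A'] parent=V
Step 2 (left): focus=B path=2 depth=1 children=['E'] left=['Y', 'J'] right=['I', 'A'] parent=V
Step 3 (up): focus=V path=root depth=0 children=['Y', 'J', 'B', 'I', 'A'] (at root)
Step 4 (down 3): focus=I path=3 depth=1 children=[] left=['Y', 'J', 'B'] right=['A'] parent=V
Step 5 (down 0): INVALID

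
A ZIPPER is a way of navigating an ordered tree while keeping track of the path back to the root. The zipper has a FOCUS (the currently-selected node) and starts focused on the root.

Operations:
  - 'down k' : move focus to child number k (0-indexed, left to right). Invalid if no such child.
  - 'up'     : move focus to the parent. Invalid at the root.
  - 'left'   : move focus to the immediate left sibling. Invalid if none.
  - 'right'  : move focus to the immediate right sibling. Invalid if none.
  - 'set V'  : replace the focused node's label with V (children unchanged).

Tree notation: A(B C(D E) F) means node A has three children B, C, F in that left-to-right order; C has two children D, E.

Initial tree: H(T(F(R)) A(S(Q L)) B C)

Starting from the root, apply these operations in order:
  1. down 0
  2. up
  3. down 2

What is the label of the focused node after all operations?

Answer: B

Derivation:
Step 1 (down 0): focus=T path=0 depth=1 children=['F'] left=[] right=['A', 'B', 'C'] parent=H
Step 2 (up): focus=H path=root depth=0 children=['T', 'A', 'B', 'C'] (at root)
Step 3 (down 2): focus=B path=2 depth=1 children=[] left=['T', 'A'] right=['C'] parent=H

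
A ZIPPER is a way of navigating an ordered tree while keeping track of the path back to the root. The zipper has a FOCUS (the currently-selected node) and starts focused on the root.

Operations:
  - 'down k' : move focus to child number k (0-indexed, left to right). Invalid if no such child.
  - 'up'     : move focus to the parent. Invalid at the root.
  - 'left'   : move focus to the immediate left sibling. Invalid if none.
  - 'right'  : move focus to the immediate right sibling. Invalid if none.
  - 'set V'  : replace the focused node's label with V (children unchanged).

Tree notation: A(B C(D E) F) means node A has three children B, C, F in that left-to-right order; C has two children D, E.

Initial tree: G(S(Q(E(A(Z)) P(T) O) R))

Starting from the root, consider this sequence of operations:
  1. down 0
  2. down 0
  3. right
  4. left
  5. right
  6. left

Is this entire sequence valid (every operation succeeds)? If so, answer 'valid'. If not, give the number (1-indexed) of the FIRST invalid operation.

Step 1 (down 0): focus=S path=0 depth=1 children=['Q', 'R'] left=[] right=[] parent=G
Step 2 (down 0): focus=Q path=0/0 depth=2 children=['E', 'P', 'O'] left=[] right=['R'] parent=S
Step 3 (right): focus=R path=0/1 depth=2 children=[] left=['Q'] right=[] parent=S
Step 4 (left): focus=Q path=0/0 depth=2 children=['E', 'P', 'O'] left=[] right=['R'] parent=S
Step 5 (right): focus=R path=0/1 depth=2 children=[] left=['Q'] right=[] parent=S
Step 6 (left): focus=Q path=0/0 depth=2 children=['E', 'P', 'O'] left=[] right=['R'] parent=S

Answer: valid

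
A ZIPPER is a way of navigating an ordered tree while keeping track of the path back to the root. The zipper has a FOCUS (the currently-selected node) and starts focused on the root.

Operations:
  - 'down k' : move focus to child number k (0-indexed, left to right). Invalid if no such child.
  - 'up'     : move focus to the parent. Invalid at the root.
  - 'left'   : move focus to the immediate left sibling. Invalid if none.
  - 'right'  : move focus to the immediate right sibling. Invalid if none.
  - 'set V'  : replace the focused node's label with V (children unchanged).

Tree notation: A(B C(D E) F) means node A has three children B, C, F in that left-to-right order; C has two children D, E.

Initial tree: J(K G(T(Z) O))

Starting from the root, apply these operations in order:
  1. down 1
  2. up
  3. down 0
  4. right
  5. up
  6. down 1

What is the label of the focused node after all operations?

Answer: G

Derivation:
Step 1 (down 1): focus=G path=1 depth=1 children=['T', 'O'] left=['K'] right=[] parent=J
Step 2 (up): focus=J path=root depth=0 children=['K', 'G'] (at root)
Step 3 (down 0): focus=K path=0 depth=1 children=[] left=[] right=['G'] parent=J
Step 4 (right): focus=G path=1 depth=1 children=['T', 'O'] left=['K'] right=[] parent=J
Step 5 (up): focus=J path=root depth=0 children=['K', 'G'] (at root)
Step 6 (down 1): focus=G path=1 depth=1 children=['T', 'O'] left=['K'] right=[] parent=J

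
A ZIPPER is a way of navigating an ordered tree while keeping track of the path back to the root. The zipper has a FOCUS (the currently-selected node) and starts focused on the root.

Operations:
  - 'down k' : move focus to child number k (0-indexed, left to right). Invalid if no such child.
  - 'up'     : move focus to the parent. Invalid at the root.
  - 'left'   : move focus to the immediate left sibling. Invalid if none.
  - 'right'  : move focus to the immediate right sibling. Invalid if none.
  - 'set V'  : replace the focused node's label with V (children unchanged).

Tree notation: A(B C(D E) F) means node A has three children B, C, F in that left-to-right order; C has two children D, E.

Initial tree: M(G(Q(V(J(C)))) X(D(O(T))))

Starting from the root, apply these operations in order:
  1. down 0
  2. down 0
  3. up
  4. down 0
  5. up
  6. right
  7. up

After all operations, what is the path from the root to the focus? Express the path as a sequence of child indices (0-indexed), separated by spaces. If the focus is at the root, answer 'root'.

Step 1 (down 0): focus=G path=0 depth=1 children=['Q'] left=[] right=['X'] parent=M
Step 2 (down 0): focus=Q path=0/0 depth=2 children=['V'] left=[] right=[] parent=G
Step 3 (up): focus=G path=0 depth=1 children=['Q'] left=[] right=['X'] parent=M
Step 4 (down 0): focus=Q path=0/0 depth=2 children=['V'] left=[] right=[] parent=G
Step 5 (up): focus=G path=0 depth=1 children=['Q'] left=[] right=['X'] parent=M
Step 6 (right): focus=X path=1 depth=1 children=['D'] left=['G'] right=[] parent=M
Step 7 (up): focus=M path=root depth=0 children=['G', 'X'] (at root)

Answer: root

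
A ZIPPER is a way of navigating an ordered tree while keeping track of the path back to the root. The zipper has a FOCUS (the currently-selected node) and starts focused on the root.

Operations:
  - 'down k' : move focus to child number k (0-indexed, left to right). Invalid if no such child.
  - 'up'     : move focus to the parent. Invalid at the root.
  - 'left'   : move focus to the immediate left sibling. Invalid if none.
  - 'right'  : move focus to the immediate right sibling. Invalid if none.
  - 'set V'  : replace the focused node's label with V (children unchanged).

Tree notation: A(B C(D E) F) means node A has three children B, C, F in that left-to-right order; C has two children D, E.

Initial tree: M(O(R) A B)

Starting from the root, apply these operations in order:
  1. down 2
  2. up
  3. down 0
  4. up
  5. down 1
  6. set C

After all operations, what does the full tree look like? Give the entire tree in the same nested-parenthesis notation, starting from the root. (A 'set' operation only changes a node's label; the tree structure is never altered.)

Step 1 (down 2): focus=B path=2 depth=1 children=[] left=['O', 'A'] right=[] parent=M
Step 2 (up): focus=M path=root depth=0 children=['O', 'A', 'B'] (at root)
Step 3 (down 0): focus=O path=0 depth=1 children=['R'] left=[] right=['A', 'B'] parent=M
Step 4 (up): focus=M path=root depth=0 children=['O', 'A', 'B'] (at root)
Step 5 (down 1): focus=A path=1 depth=1 children=[] left=['O'] right=['B'] parent=M
Step 6 (set C): focus=C path=1 depth=1 children=[] left=['O'] right=['B'] parent=M

Answer: M(O(R) C B)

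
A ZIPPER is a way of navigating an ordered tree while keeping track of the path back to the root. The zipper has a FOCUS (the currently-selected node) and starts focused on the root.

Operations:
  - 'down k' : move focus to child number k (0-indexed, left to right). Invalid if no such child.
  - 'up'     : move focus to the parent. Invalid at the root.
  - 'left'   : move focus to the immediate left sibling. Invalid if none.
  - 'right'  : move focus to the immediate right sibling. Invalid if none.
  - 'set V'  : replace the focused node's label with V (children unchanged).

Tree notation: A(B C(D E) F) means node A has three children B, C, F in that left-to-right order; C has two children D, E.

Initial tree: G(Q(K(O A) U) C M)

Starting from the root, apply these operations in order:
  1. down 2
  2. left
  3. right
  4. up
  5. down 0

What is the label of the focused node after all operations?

Step 1 (down 2): focus=M path=2 depth=1 children=[] left=['Q', 'C'] right=[] parent=G
Step 2 (left): focus=C path=1 depth=1 children=[] left=['Q'] right=['M'] parent=G
Step 3 (right): focus=M path=2 depth=1 children=[] left=['Q', 'C'] right=[] parent=G
Step 4 (up): focus=G path=root depth=0 children=['Q', 'C', 'M'] (at root)
Step 5 (down 0): focus=Q path=0 depth=1 children=['K', 'U'] left=[] right=['C', 'M'] parent=G

Answer: Q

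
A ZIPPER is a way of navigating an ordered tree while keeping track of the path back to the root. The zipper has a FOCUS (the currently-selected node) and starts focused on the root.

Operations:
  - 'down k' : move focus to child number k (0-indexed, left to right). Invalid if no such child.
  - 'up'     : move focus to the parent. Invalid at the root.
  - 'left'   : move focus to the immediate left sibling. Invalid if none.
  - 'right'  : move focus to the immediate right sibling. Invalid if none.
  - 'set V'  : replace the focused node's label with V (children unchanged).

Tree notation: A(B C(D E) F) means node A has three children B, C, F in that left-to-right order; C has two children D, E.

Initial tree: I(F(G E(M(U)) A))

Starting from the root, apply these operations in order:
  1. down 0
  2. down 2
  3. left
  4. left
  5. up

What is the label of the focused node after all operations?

Answer: F

Derivation:
Step 1 (down 0): focus=F path=0 depth=1 children=['G', 'E', 'A'] left=[] right=[] parent=I
Step 2 (down 2): focus=A path=0/2 depth=2 children=[] left=['G', 'E'] right=[] parent=F
Step 3 (left): focus=E path=0/1 depth=2 children=['M'] left=['G'] right=['A'] parent=F
Step 4 (left): focus=G path=0/0 depth=2 children=[] left=[] right=['E', 'A'] parent=F
Step 5 (up): focus=F path=0 depth=1 children=['G', 'E', 'A'] left=[] right=[] parent=I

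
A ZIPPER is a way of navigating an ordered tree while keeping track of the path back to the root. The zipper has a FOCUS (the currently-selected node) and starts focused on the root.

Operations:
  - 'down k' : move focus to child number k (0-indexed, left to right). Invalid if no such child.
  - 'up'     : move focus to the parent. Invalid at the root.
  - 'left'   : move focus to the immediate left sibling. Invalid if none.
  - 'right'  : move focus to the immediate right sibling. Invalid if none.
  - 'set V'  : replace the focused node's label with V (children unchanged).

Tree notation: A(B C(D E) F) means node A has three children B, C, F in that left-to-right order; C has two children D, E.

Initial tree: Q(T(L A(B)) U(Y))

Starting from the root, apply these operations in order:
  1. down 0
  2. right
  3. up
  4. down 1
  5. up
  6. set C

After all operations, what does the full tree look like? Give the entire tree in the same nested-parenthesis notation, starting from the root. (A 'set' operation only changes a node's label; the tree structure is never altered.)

Answer: C(T(L A(B)) U(Y))

Derivation:
Step 1 (down 0): focus=T path=0 depth=1 children=['L', 'A'] left=[] right=['U'] parent=Q
Step 2 (right): focus=U path=1 depth=1 children=['Y'] left=['T'] right=[] parent=Q
Step 3 (up): focus=Q path=root depth=0 children=['T', 'U'] (at root)
Step 4 (down 1): focus=U path=1 depth=1 children=['Y'] left=['T'] right=[] parent=Q
Step 5 (up): focus=Q path=root depth=0 children=['T', 'U'] (at root)
Step 6 (set C): focus=C path=root depth=0 children=['T', 'U'] (at root)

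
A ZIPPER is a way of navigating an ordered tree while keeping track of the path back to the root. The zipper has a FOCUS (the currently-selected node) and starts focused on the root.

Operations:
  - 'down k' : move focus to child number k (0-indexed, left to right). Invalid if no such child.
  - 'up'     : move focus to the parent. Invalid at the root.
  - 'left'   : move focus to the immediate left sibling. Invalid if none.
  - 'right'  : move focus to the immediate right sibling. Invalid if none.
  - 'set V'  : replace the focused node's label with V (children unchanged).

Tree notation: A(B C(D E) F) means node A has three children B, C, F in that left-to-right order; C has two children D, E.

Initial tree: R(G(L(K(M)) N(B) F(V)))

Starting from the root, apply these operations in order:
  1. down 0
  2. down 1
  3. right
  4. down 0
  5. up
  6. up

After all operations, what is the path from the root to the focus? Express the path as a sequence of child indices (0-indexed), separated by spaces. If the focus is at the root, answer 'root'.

Step 1 (down 0): focus=G path=0 depth=1 children=['L', 'N', 'F'] left=[] right=[] parent=R
Step 2 (down 1): focus=N path=0/1 depth=2 children=['B'] left=['L'] right=['F'] parent=G
Step 3 (right): focus=F path=0/2 depth=2 children=['V'] left=['L', 'N'] right=[] parent=G
Step 4 (down 0): focus=V path=0/2/0 depth=3 children=[] left=[] right=[] parent=F
Step 5 (up): focus=F path=0/2 depth=2 children=['V'] left=['L', 'N'] right=[] parent=G
Step 6 (up): focus=G path=0 depth=1 children=['L', 'N', 'F'] left=[] right=[] parent=R

Answer: 0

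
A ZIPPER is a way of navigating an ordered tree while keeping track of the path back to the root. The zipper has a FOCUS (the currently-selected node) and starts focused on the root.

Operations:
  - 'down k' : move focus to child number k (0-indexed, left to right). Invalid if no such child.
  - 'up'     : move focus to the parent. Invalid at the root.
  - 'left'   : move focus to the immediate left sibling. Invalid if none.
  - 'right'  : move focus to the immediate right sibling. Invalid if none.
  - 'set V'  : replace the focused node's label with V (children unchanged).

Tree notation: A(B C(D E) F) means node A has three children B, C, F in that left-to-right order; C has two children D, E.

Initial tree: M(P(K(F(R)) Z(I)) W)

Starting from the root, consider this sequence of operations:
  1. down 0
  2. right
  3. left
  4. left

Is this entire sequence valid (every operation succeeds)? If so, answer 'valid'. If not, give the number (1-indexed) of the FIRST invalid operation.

Answer: 4

Derivation:
Step 1 (down 0): focus=P path=0 depth=1 children=['K', 'Z'] left=[] right=['W'] parent=M
Step 2 (right): focus=W path=1 depth=1 children=[] left=['P'] right=[] parent=M
Step 3 (left): focus=P path=0 depth=1 children=['K', 'Z'] left=[] right=['W'] parent=M
Step 4 (left): INVALID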